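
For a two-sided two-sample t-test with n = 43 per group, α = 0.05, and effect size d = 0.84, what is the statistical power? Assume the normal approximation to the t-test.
Power ≈ 0.97

Power calculation (two-sample t-test, normal approximation):
z_β = d · √(n/2) - z_{α/2}
z_β = 0.84 · √(43/2) - 1.960
z_β = 0.84 · 4.637 - 1.960
z_β = 1.935

Power = Φ(z_β) = Φ(1.935) ≈ 0.974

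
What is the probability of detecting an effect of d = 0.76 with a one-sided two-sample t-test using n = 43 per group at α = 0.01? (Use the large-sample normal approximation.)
Power ≈ 0.88

Power calculation (two-sample t-test, normal approximation):
z_β = d · √(n/2) - z_α
z_β = 0.76 · √(43/2) - 2.326
z_β = 0.76 · 4.637 - 2.326
z_β = 1.198

Power = Φ(z_β) = Φ(1.198) ≈ 0.884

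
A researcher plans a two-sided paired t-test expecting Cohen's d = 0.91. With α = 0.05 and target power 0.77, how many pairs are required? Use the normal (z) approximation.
n = 9 pairs

Sample size formula (paired t-test, normal approximation):
n = ((z_{α/2} + z_β) / d)²

z_{α/2} = 1.960 (for α = 0.05, two-sided)
z_β = 0.739 (for power = 0.77)
d = 0.91

n = ((1.960 + 0.739) / 0.91)²
n = (2.966)²
n ≈ 8.80
Round up to the next whole number: n = 9 pairs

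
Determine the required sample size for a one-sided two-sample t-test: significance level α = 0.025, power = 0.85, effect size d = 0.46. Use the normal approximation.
n = 85 per group

Sample size formula (two-sample t-test, normal approximation):
n = 2 · ((z_α + z_β) / d)²

z_α = 1.960 (for α = 0.025, one-sided)
z_β = 1.036 (for power = 0.85)
d = 0.46

n = 2 · ((1.960 + 1.036) / 0.46)²
n = 2 · (6.513)²
n ≈ 84.84
Round up to the next whole number: n = 85 per group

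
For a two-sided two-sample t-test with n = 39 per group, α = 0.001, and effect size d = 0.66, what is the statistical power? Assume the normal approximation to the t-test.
Power ≈ 0.35

Power calculation (two-sample t-test, normal approximation):
z_β = d · √(n/2) - z_{α/2}
z_β = 0.66 · √(39/2) - 3.291
z_β = 0.66 · 4.416 - 3.291
z_β = -0.376

Power = Φ(z_β) = Φ(-0.376) ≈ 0.353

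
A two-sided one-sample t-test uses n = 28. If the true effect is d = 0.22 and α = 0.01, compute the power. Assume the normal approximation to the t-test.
Power ≈ 0.08

Power calculation (one-sample t-test, normal approximation):
z_β = d · √n - z_{α/2}
z_β = 0.22 · √28 - 2.576
z_β = 0.22 · 5.292 - 2.576
z_β = -1.412

Power = Φ(z_β) = Φ(-1.412) ≈ 0.079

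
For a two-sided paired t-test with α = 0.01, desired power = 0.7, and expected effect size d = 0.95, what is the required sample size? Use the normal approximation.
n = 11 pairs

Sample size formula (paired t-test, normal approximation):
n = ((z_{α/2} + z_β) / d)²

z_{α/2} = 2.576 (for α = 0.01, two-sided)
z_β = 0.524 (for power = 0.7)
d = 0.95

n = ((2.576 + 0.524) / 0.95)²
n = (3.263)²
n ≈ 10.65
Round up to the next whole number: n = 11 pairs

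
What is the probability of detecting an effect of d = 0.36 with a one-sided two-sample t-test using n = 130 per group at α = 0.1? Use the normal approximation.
Power ≈ 0.95

Power calculation (two-sample t-test, normal approximation):
z_β = d · √(n/2) - z_α
z_β = 0.36 · √(130/2) - 1.282
z_β = 0.36 · 8.062 - 1.282
z_β = 1.621

Power = Φ(z_β) = Φ(1.621) ≈ 0.947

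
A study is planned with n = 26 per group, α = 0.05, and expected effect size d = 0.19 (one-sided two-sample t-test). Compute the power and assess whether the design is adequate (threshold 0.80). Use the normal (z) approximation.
Power ≈ 0.17; the study is underpowered (power < 0.80)

Power calculation (two-sample t-test, normal approximation):
z_β = d · √(n/2) - z_α
z_β = 0.19 · √(26/2) - 1.645
z_β = 0.19 · 3.606 - 1.645
z_β = -0.960

Power = Φ(z_β) = Φ(-0.960) ≈ 0.169

Effect size d = 0.19 is very small by Cohen's convention (0.2/0.5/0.8).

Threshold: power ≥ 0.80 is conventionally adequate.
Power ≈ 0.17 → the study is underpowered (power < 0.80).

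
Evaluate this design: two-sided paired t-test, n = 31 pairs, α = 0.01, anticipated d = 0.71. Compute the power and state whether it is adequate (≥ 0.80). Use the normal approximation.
Power ≈ 0.92; the study is adequately powered (power ≥ 0.80)

Power calculation (paired t-test, normal approximation):
z_β = d · √n - z_{α/2}
z_β = 0.71 · √31 - 2.576
z_β = 0.71 · 5.568 - 2.576
z_β = 1.377

Power = Φ(z_β) = Φ(1.377) ≈ 0.916

Effect size d = 0.71 is medium by Cohen's convention (0.2/0.5/0.8).

Threshold: power ≥ 0.80 is conventionally adequate.
Power ≈ 0.92 → the study is adequately powered (power ≥ 0.80).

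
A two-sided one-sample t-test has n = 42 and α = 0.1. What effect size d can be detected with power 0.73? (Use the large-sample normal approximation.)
d ≈ 0.35

Minimum detectable effect (one-sample t-test, normal approximation):
d = (z_{α/2} + z_β) / √n
d = (1.645 + 0.613) / √42
d = 2.258 / 6.481
d ≈ 0.35

By Cohen's convention (0.2 small / 0.5 medium / 0.8 large): small effect.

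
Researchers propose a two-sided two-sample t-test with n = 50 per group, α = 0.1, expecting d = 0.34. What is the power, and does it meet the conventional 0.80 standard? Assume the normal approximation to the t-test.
Power ≈ 0.52; the study is underpowered (power < 0.80)

Power calculation (two-sample t-test, normal approximation):
z_β = d · √(n/2) - z_{α/2}
z_β = 0.34 · √(50/2) - 1.645
z_β = 0.34 · 5.000 - 1.645
z_β = 0.055

Power = Φ(z_β) = Φ(0.055) ≈ 0.522

Effect size d = 0.34 is small by Cohen's convention (0.2/0.5/0.8).

Threshold: power ≥ 0.80 is conventionally adequate.
Power ≈ 0.52 → the study is underpowered (power < 0.80).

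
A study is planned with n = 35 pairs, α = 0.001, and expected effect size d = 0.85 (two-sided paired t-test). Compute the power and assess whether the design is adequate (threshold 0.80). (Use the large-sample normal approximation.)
Power ≈ 0.96; the study is adequately powered (power ≥ 0.80)

Power calculation (paired t-test, normal approximation):
z_β = d · √n - z_{α/2}
z_β = 0.85 · √35 - 3.291
z_β = 0.85 · 5.916 - 3.291
z_β = 1.738

Power = Φ(z_β) = Φ(1.738) ≈ 0.959

Effect size d = 0.85 is large by Cohen's convention (0.2/0.5/0.8).

Threshold: power ≥ 0.80 is conventionally adequate.
Power ≈ 0.96 → the study is adequately powered (power ≥ 0.80).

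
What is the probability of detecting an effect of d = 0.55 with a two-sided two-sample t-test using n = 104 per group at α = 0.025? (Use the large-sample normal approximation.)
Power ≈ 0.96

Power calculation (two-sample t-test, normal approximation):
z_β = d · √(n/2) - z_{α/2}
z_β = 0.55 · √(104/2) - 2.241
z_β = 0.55 · 7.211 - 2.241
z_β = 1.725

Power = Φ(z_β) = Φ(1.725) ≈ 0.958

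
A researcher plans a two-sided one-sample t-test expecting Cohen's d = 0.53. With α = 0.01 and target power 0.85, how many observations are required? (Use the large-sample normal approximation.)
n = 47

Sample size formula (one-sample t-test, normal approximation):
n = ((z_{α/2} + z_β) / d)²

z_{α/2} = 2.576 (for α = 0.01, two-sided)
z_β = 1.036 (for power = 0.85)
d = 0.53

n = ((2.576 + 1.036) / 0.53)²
n = (6.815)²
n ≈ 46.44
Round up to the next whole number: n = 47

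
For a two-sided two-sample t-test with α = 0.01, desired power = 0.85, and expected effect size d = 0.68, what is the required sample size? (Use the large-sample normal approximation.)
n = 57 per group

Sample size formula (two-sample t-test, normal approximation):
n = 2 · ((z_{α/2} + z_β) / d)²

z_{α/2} = 2.576 (for α = 0.01, two-sided)
z_β = 1.036 (for power = 0.85)
d = 0.68

n = 2 · ((2.576 + 1.036) / 0.68)²
n = 2 · (5.312)²
n ≈ 56.43
Round up to the next whole number: n = 57 per group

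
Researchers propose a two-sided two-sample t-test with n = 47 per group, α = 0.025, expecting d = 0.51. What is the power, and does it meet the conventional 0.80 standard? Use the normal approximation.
Power ≈ 0.59; the study is underpowered (power < 0.80)

Power calculation (two-sample t-test, normal approximation):
z_β = d · √(n/2) - z_{α/2}
z_β = 0.51 · √(47/2) - 2.241
z_β = 0.51 · 4.848 - 2.241
z_β = 0.231

Power = Φ(z_β) = Φ(0.231) ≈ 0.591

Effect size d = 0.51 is medium by Cohen's convention (0.2/0.5/0.8).

Threshold: power ≥ 0.80 is conventionally adequate.
Power ≈ 0.59 → the study is underpowered (power < 0.80).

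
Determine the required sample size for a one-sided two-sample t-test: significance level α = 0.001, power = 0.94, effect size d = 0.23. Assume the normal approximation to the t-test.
n = 816 per group

Sample size formula (two-sample t-test, normal approximation):
n = 2 · ((z_α + z_β) / d)²

z_α = 3.090 (for α = 0.001, one-sided)
z_β = 1.555 (for power = 0.94)
d = 0.23

n = 2 · ((3.090 + 1.555) / 0.23)²
n = 2 · (20.196)²
n ≈ 815.76
Round up to the next whole number: n = 816 per group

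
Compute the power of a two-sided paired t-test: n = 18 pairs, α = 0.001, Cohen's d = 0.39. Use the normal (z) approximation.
Power ≈ 0.05

Power calculation (paired t-test, normal approximation):
z_β = d · √n - z_{α/2}
z_β = 0.39 · √18 - 3.291
z_β = 0.39 · 4.243 - 3.291
z_β = -1.636

Power = Φ(z_β) = Φ(-1.636) ≈ 0.051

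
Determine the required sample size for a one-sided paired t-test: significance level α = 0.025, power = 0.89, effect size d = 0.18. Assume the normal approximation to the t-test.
n = 314 pairs

Sample size formula (paired t-test, normal approximation):
n = ((z_α + z_β) / d)²

z_α = 1.960 (for α = 0.025, one-sided)
z_β = 1.227 (for power = 0.89)
d = 0.18

n = ((1.960 + 1.227) / 0.18)²
n = (17.706)²
n ≈ 313.50
Round up to the next whole number: n = 314 pairs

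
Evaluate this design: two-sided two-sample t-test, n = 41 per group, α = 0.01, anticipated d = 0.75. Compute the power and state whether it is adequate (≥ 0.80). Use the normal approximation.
Power ≈ 0.79; the study is underpowered (power < 0.80)

Power calculation (two-sample t-test, normal approximation):
z_β = d · √(n/2) - z_{α/2}
z_β = 0.75 · √(41/2) - 2.576
z_β = 0.75 · 4.528 - 2.576
z_β = 0.820

Power = Φ(z_β) = Φ(0.820) ≈ 0.794

Effect size d = 0.75 is medium by Cohen's convention (0.2/0.5/0.8).

Threshold: power ≥ 0.80 is conventionally adequate.
Power ≈ 0.79 → the study is underpowered (power < 0.80).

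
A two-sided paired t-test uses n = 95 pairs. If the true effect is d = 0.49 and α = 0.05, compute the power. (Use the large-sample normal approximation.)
Power ≈ 1.00

Power calculation (paired t-test, normal approximation):
z_β = d · √n - z_{α/2}
z_β = 0.49 · √95 - 1.960
z_β = 0.49 · 9.747 - 1.960
z_β = 2.816

Power = Φ(z_β) = Φ(2.816) ≈ 0.998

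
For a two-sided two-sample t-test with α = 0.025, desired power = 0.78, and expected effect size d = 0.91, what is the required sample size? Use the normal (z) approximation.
n = 22 per group

Sample size formula (two-sample t-test, normal approximation):
n = 2 · ((z_{α/2} + z_β) / d)²

z_{α/2} = 2.241 (for α = 0.025, two-sided)
z_β = 0.772 (for power = 0.78)
d = 0.91

n = 2 · ((2.241 + 0.772) / 0.91)²
n = 2 · (3.311)²
n ≈ 21.93
Round up to the next whole number: n = 22 per group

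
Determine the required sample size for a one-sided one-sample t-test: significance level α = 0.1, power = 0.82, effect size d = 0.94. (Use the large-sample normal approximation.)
n = 6

Sample size formula (one-sample t-test, normal approximation):
n = ((z_α + z_β) / d)²

z_α = 1.282 (for α = 0.1, one-sided)
z_β = 0.915 (for power = 0.82)
d = 0.94

n = ((1.282 + 0.915) / 0.94)²
n = (2.337)²
n ≈ 5.46
Round up to the next whole number: n = 6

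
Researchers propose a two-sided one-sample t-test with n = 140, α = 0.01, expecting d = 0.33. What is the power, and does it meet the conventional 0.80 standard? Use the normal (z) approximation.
Power ≈ 0.91; the study is adequately powered (power ≥ 0.80)

Power calculation (one-sample t-test, normal approximation):
z_β = d · √n - z_{α/2}
z_β = 0.33 · √140 - 2.576
z_β = 0.33 · 11.832 - 2.576
z_β = 1.329

Power = Φ(z_β) = Φ(1.329) ≈ 0.908

Effect size d = 0.33 is small by Cohen's convention (0.2/0.5/0.8).

Threshold: power ≥ 0.80 is conventionally adequate.
Power ≈ 0.91 → the study is adequately powered (power ≥ 0.80).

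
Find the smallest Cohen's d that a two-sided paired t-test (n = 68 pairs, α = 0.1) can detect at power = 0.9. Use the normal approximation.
d ≈ 0.35

Minimum detectable effect (paired t-test, normal approximation):
d = (z_{α/2} + z_β) / √n
d = (1.645 + 1.282) / √68
d = 2.926 / 8.246
d ≈ 0.35

By Cohen's convention (0.2 small / 0.5 medium / 0.8 large): small effect.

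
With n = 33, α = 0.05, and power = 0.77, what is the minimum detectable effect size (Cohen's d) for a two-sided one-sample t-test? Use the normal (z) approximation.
d ≈ 0.47

Minimum detectable effect (one-sample t-test, normal approximation):
d = (z_{α/2} + z_β) / √n
d = (1.960 + 0.739) / √33
d = 2.699 / 5.745
d ≈ 0.47

By Cohen's convention (0.2 small / 0.5 medium / 0.8 large): small effect.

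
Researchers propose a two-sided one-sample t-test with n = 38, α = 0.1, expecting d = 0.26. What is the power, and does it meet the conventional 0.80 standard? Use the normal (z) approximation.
Power ≈ 0.48; the study is underpowered (power < 0.80)

Power calculation (one-sample t-test, normal approximation):
z_β = d · √n - z_{α/2}
z_β = 0.26 · √38 - 1.645
z_β = 0.26 · 6.164 - 1.645
z_β = -0.042

Power = Φ(z_β) = Φ(-0.042) ≈ 0.483

Effect size d = 0.26 is small by Cohen's convention (0.2/0.5/0.8).

Threshold: power ≥ 0.80 is conventionally adequate.
Power ≈ 0.48 → the study is underpowered (power < 0.80).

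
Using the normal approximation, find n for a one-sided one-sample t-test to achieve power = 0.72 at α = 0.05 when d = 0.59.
n = 15

Sample size formula (one-sample t-test, normal approximation):
n = ((z_α + z_β) / d)²

z_α = 1.645 (for α = 0.05, one-sided)
z_β = 0.583 (for power = 0.72)
d = 0.59

n = ((1.645 + 0.583) / 0.59)²
n = (3.776)²
n ≈ 14.26
Round up to the next whole number: n = 15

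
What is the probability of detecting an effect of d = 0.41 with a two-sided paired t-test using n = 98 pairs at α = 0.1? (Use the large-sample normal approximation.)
Power ≈ 0.99

Power calculation (paired t-test, normal approximation):
z_β = d · √n - z_{α/2}
z_β = 0.41 · √98 - 1.645
z_β = 0.41 · 9.899 - 1.645
z_β = 2.414

Power = Φ(z_β) = Φ(2.414) ≈ 0.992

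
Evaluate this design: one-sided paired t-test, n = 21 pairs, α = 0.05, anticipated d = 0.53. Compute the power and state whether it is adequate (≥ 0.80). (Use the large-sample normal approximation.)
Power ≈ 0.78; the study is underpowered (power < 0.80)

Power calculation (paired t-test, normal approximation):
z_β = d · √n - z_α
z_β = 0.53 · √21 - 1.645
z_β = 0.53 · 4.583 - 1.645
z_β = 0.784

Power = Φ(z_β) = Φ(0.784) ≈ 0.783

Effect size d = 0.53 is medium by Cohen's convention (0.2/0.5/0.8).

Threshold: power ≥ 0.80 is conventionally adequate.
Power ≈ 0.78 → the study is underpowered (power < 0.80).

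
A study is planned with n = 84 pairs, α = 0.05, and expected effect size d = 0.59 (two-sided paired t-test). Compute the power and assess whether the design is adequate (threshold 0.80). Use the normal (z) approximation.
Power ≈ 1.00; the study is adequately powered (power ≥ 0.80)

Power calculation (paired t-test, normal approximation):
z_β = d · √n - z_{α/2}
z_β = 0.59 · √84 - 1.960
z_β = 0.59 · 9.165 - 1.960
z_β = 3.447

Power = Φ(z_β) = Φ(3.447) ≈ 1.000

Effect size d = 0.59 is medium by Cohen's convention (0.2/0.5/0.8).

Threshold: power ≥ 0.80 is conventionally adequate.
Power ≈ 1.00 → the study is adequately powered (power ≥ 0.80).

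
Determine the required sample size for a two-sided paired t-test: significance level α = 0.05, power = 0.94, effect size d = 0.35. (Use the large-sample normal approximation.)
n = 101 pairs

Sample size formula (paired t-test, normal approximation):
n = ((z_{α/2} + z_β) / d)²

z_{α/2} = 1.960 (for α = 0.05, two-sided)
z_β = 1.555 (for power = 0.94)
d = 0.35

n = ((1.960 + 1.555) / 0.35)²
n = (10.043)²
n ≈ 100.86
Round up to the next whole number: n = 101 pairs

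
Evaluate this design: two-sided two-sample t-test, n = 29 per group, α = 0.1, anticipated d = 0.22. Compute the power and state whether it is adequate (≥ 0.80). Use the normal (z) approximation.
Power ≈ 0.21; the study is underpowered (power < 0.80)

Power calculation (two-sample t-test, normal approximation):
z_β = d · √(n/2) - z_{α/2}
z_β = 0.22 · √(29/2) - 1.645
z_β = 0.22 · 3.808 - 1.645
z_β = -0.807

Power = Φ(z_β) = Φ(-0.807) ≈ 0.210

Effect size d = 0.22 is small by Cohen's convention (0.2/0.5/0.8).

Threshold: power ≥ 0.80 is conventionally adequate.
Power ≈ 0.21 → the study is underpowered (power < 0.80).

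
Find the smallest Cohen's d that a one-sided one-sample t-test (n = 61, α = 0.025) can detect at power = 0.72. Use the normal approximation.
d ≈ 0.33

Minimum detectable effect (one-sample t-test, normal approximation):
d = (z_α + z_β) / √n
d = (1.960 + 0.583) / √61
d = 2.543 / 7.810
d ≈ 0.33

By Cohen's convention (0.2 small / 0.5 medium / 0.8 large): small effect.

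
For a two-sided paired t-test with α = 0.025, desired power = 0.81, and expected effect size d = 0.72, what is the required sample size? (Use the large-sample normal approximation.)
n = 19 pairs

Sample size formula (paired t-test, normal approximation):
n = ((z_{α/2} + z_β) / d)²

z_{α/2} = 2.241 (for α = 0.025, two-sided)
z_β = 0.878 (for power = 0.81)
d = 0.72

n = ((2.241 + 0.878) / 0.72)²
n = (4.332)²
n ≈ 18.77
Round up to the next whole number: n = 19 pairs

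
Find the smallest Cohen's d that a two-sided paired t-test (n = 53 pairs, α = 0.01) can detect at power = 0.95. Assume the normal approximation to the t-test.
d ≈ 0.58

Minimum detectable effect (paired t-test, normal approximation):
d = (z_{α/2} + z_β) / √n
d = (2.576 + 1.645) / √53
d = 4.221 / 7.280
d ≈ 0.58

By Cohen's convention (0.2 small / 0.5 medium / 0.8 large): medium effect.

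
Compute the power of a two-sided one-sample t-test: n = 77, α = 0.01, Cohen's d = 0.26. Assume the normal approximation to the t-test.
Power ≈ 0.38

Power calculation (one-sample t-test, normal approximation):
z_β = d · √n - z_{α/2}
z_β = 0.26 · √77 - 2.576
z_β = 0.26 · 8.775 - 2.576
z_β = -0.294

Power = Φ(z_β) = Φ(-0.294) ≈ 0.384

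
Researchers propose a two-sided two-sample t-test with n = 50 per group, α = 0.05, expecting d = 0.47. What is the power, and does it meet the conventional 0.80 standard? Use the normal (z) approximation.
Power ≈ 0.65; the study is underpowered (power < 0.80)

Power calculation (two-sample t-test, normal approximation):
z_β = d · √(n/2) - z_{α/2}
z_β = 0.47 · √(50/2) - 1.960
z_β = 0.47 · 5.000 - 1.960
z_β = 0.390

Power = Φ(z_β) = Φ(0.390) ≈ 0.652

Effect size d = 0.47 is small by Cohen's convention (0.2/0.5/0.8).

Threshold: power ≥ 0.80 is conventionally adequate.
Power ≈ 0.65 → the study is underpowered (power < 0.80).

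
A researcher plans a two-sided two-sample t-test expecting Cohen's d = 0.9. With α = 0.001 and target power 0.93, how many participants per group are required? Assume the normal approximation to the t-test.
n = 57 per group

Sample size formula (two-sample t-test, normal approximation):
n = 2 · ((z_{α/2} + z_β) / d)²

z_{α/2} = 3.291 (for α = 0.001, two-sided)
z_β = 1.476 (for power = 0.93)
d = 0.9

n = 2 · ((3.291 + 1.476) / 0.9)²
n = 2 · (5.297)²
n ≈ 56.12
Round up to the next whole number: n = 57 per group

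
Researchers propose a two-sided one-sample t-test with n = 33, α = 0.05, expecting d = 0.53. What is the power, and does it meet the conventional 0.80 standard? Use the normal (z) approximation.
Power ≈ 0.86; the study is adequately powered (power ≥ 0.80)

Power calculation (one-sample t-test, normal approximation):
z_β = d · √n - z_{α/2}
z_β = 0.53 · √33 - 1.960
z_β = 0.53 · 5.745 - 1.960
z_β = 1.085

Power = Φ(z_β) = Φ(1.085) ≈ 0.861

Effect size d = 0.53 is medium by Cohen's convention (0.2/0.5/0.8).

Threshold: power ≥ 0.80 is conventionally adequate.
Power ≈ 0.86 → the study is adequately powered (power ≥ 0.80).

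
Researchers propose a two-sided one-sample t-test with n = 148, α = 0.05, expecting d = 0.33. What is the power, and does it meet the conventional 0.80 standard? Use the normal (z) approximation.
Power ≈ 0.98; the study is adequately powered (power ≥ 0.80)

Power calculation (one-sample t-test, normal approximation):
z_β = d · √n - z_{α/2}
z_β = 0.33 · √148 - 1.960
z_β = 0.33 · 12.166 - 1.960
z_β = 2.055

Power = Φ(z_β) = Φ(2.055) ≈ 0.980

Effect size d = 0.33 is small by Cohen's convention (0.2/0.5/0.8).

Threshold: power ≥ 0.80 is conventionally adequate.
Power ≈ 0.98 → the study is adequately powered (power ≥ 0.80).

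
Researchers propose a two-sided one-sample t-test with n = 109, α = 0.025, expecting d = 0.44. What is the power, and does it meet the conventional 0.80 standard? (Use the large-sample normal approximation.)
Power ≈ 0.99; the study is adequately powered (power ≥ 0.80)

Power calculation (one-sample t-test, normal approximation):
z_β = d · √n - z_{α/2}
z_β = 0.44 · √109 - 2.241
z_β = 0.44 · 10.440 - 2.241
z_β = 2.352

Power = Φ(z_β) = Φ(2.352) ≈ 0.991

Effect size d = 0.44 is small by Cohen's convention (0.2/0.5/0.8).

Threshold: power ≥ 0.80 is conventionally adequate.
Power ≈ 0.99 → the study is adequately powered (power ≥ 0.80).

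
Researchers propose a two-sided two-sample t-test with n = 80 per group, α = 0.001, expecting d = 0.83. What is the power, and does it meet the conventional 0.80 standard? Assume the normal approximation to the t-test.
Power ≈ 0.97; the study is adequately powered (power ≥ 0.80)

Power calculation (two-sample t-test, normal approximation):
z_β = d · √(n/2) - z_{α/2}
z_β = 0.83 · √(80/2) - 3.291
z_β = 0.83 · 6.325 - 3.291
z_β = 1.959

Power = Φ(z_β) = Φ(1.959) ≈ 0.975

Effect size d = 0.83 is large by Cohen's convention (0.2/0.5/0.8).

Threshold: power ≥ 0.80 is conventionally adequate.
Power ≈ 0.97 → the study is adequately powered (power ≥ 0.80).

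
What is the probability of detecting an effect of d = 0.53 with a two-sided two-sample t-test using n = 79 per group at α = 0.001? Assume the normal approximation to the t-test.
Power ≈ 0.52

Power calculation (two-sample t-test, normal approximation):
z_β = d · √(n/2) - z_{α/2}
z_β = 0.53 · √(79/2) - 3.291
z_β = 0.53 · 6.285 - 3.291
z_β = 0.040

Power = Φ(z_β) = Φ(0.040) ≈ 0.516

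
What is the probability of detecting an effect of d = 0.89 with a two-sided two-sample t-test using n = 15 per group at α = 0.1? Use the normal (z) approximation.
Power ≈ 0.79

Power calculation (two-sample t-test, normal approximation):
z_β = d · √(n/2) - z_{α/2}
z_β = 0.89 · √(15/2) - 1.645
z_β = 0.89 · 2.739 - 1.645
z_β = 0.793

Power = Φ(z_β) = Φ(0.793) ≈ 0.786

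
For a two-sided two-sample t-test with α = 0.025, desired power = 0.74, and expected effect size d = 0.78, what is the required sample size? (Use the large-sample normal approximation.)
n = 28 per group

Sample size formula (two-sample t-test, normal approximation):
n = 2 · ((z_{α/2} + z_β) / d)²

z_{α/2} = 2.241 (for α = 0.025, two-sided)
z_β = 0.643 (for power = 0.74)
d = 0.78

n = 2 · ((2.241 + 0.643) / 0.78)²
n = 2 · (3.697)²
n ≈ 27.34
Round up to the next whole number: n = 28 per group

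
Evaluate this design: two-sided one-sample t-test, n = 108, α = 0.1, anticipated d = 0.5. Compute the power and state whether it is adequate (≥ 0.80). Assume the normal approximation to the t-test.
Power ≈ 1.00; the study is adequately powered (power ≥ 0.80)

Power calculation (one-sample t-test, normal approximation):
z_β = d · √n - z_{α/2}
z_β = 0.5 · √108 - 1.645
z_β = 0.5 · 10.392 - 1.645
z_β = 3.551

Power = Φ(z_β) = Φ(3.551) ≈ 1.000

Effect size d = 0.5 is medium by Cohen's convention (0.2/0.5/0.8).

Threshold: power ≥ 0.80 is conventionally adequate.
Power ≈ 1.00 → the study is adequately powered (power ≥ 0.80).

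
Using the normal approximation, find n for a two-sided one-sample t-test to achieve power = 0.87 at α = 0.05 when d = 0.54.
n = 33

Sample size formula (one-sample t-test, normal approximation):
n = ((z_{α/2} + z_β) / d)²

z_{α/2} = 1.960 (for α = 0.05, two-sided)
z_β = 1.126 (for power = 0.87)
d = 0.54

n = ((1.960 + 1.126) / 0.54)²
n = (5.715)²
n ≈ 32.66
Round up to the next whole number: n = 33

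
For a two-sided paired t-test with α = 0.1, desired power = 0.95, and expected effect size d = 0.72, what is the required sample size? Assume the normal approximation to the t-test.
n = 21 pairs

Sample size formula (paired t-test, normal approximation):
n = ((z_{α/2} + z_β) / d)²

z_{α/2} = 1.645 (for α = 0.1, two-sided)
z_β = 1.645 (for power = 0.95)
d = 0.72

n = ((1.645 + 1.645) / 0.72)²
n = (4.569)²
n ≈ 20.88
Round up to the next whole number: n = 21 pairs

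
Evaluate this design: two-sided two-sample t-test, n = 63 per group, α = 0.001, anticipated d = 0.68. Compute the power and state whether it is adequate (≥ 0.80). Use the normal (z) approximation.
Power ≈ 0.70; the study is underpowered (power < 0.80)

Power calculation (two-sample t-test, normal approximation):
z_β = d · √(n/2) - z_{α/2}
z_β = 0.68 · √(63/2) - 3.291
z_β = 0.68 · 5.612 - 3.291
z_β = 0.526

Power = Φ(z_β) = Φ(0.526) ≈ 0.701

Effect size d = 0.68 is medium by Cohen's convention (0.2/0.5/0.8).

Threshold: power ≥ 0.80 is conventionally adequate.
Power ≈ 0.70 → the study is underpowered (power < 0.80).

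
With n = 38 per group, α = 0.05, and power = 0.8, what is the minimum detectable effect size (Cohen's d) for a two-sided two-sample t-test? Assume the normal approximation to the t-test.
d ≈ 0.64

Minimum detectable effect (two-sample t-test, normal approximation):
d = (z_{α/2} + z_β) / √(n/2)
d = (1.960 + 0.842) / √(38/2)
d = 2.802 / 4.359
d ≈ 0.64

By Cohen's convention (0.2 small / 0.5 medium / 0.8 large): medium effect.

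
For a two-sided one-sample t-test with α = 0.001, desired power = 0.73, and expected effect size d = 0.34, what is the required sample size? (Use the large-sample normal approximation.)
n = 132

Sample size formula (one-sample t-test, normal approximation):
n = ((z_{α/2} + z_β) / d)²

z_{α/2} = 3.291 (for α = 0.001, two-sided)
z_β = 0.613 (for power = 0.73)
d = 0.34

n = ((3.291 + 0.613) / 0.34)²
n = (11.482)²
n ≈ 131.84
Round up to the next whole number: n = 132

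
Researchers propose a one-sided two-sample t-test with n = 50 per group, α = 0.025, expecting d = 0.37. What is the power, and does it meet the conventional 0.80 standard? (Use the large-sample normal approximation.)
Power ≈ 0.46; the study is underpowered (power < 0.80)

Power calculation (two-sample t-test, normal approximation):
z_β = d · √(n/2) - z_α
z_β = 0.37 · √(50/2) - 1.960
z_β = 0.37 · 5.000 - 1.960
z_β = -0.110

Power = Φ(z_β) = Φ(-0.110) ≈ 0.456

Effect size d = 0.37 is small by Cohen's convention (0.2/0.5/0.8).

Threshold: power ≥ 0.80 is conventionally adequate.
Power ≈ 0.46 → the study is underpowered (power < 0.80).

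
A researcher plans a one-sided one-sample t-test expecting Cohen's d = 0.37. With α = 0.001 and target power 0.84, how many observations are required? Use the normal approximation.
n = 122

Sample size formula (one-sample t-test, normal approximation):
n = ((z_α + z_β) / d)²

z_α = 3.090 (for α = 0.001, one-sided)
z_β = 0.994 (for power = 0.84)
d = 0.37

n = ((3.090 + 0.994) / 0.37)²
n = (11.038)²
n ≈ 121.84
Round up to the next whole number: n = 122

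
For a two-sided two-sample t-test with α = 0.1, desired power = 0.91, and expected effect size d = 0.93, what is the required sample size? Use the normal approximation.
n = 21 per group

Sample size formula (two-sample t-test, normal approximation):
n = 2 · ((z_{α/2} + z_β) / d)²

z_{α/2} = 1.645 (for α = 0.1, two-sided)
z_β = 1.341 (for power = 0.91)
d = 0.93

n = 2 · ((1.645 + 1.341) / 0.93)²
n = 2 · (3.211)²
n ≈ 20.62
Round up to the next whole number: n = 21 per group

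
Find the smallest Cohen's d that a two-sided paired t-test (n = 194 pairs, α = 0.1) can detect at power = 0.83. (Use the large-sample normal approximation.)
d ≈ 0.19

Minimum detectable effect (paired t-test, normal approximation):
d = (z_{α/2} + z_β) / √n
d = (1.645 + 0.954) / √194
d = 2.599 / 13.928
d ≈ 0.19

By Cohen's convention (0.2 small / 0.5 medium / 0.8 large): very small effect.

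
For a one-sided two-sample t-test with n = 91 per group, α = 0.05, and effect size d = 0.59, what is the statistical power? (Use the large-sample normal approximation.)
Power ≈ 0.99

Power calculation (two-sample t-test, normal approximation):
z_β = d · √(n/2) - z_α
z_β = 0.59 · √(91/2) - 1.645
z_β = 0.59 · 6.745 - 1.645
z_β = 2.335

Power = Φ(z_β) = Φ(2.335) ≈ 0.990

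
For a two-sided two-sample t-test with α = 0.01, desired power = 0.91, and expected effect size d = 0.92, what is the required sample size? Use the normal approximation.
n = 37 per group

Sample size formula (two-sample t-test, normal approximation):
n = 2 · ((z_{α/2} + z_β) / d)²

z_{α/2} = 2.576 (for α = 0.01, two-sided)
z_β = 1.341 (for power = 0.91)
d = 0.92

n = 2 · ((2.576 + 1.341) / 0.92)²
n = 2 · (4.258)²
n ≈ 36.26
Round up to the next whole number: n = 37 per group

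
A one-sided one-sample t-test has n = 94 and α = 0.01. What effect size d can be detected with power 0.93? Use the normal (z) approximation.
d ≈ 0.39

Minimum detectable effect (one-sample t-test, normal approximation):
d = (z_α + z_β) / √n
d = (2.326 + 1.476) / √94
d = 3.802 / 9.695
d ≈ 0.39

By Cohen's convention (0.2 small / 0.5 medium / 0.8 large): small effect.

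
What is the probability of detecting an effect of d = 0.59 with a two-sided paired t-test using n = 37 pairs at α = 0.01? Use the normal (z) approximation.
Power ≈ 0.84

Power calculation (paired t-test, normal approximation):
z_β = d · √n - z_{α/2}
z_β = 0.59 · √37 - 2.576
z_β = 0.59 · 6.083 - 2.576
z_β = 1.013

Power = Φ(z_β) = Φ(1.013) ≈ 0.844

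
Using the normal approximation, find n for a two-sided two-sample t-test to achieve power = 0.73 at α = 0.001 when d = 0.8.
n = 48 per group

Sample size formula (two-sample t-test, normal approximation):
n = 2 · ((z_{α/2} + z_β) / d)²

z_{α/2} = 3.291 (for α = 0.001, two-sided)
z_β = 0.613 (for power = 0.73)
d = 0.8

n = 2 · ((3.291 + 0.613) / 0.8)²
n = 2 · (4.880)²
n ≈ 47.63
Round up to the next whole number: n = 48 per group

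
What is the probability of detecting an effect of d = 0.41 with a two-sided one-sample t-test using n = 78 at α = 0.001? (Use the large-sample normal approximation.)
Power ≈ 0.63

Power calculation (one-sample t-test, normal approximation):
z_β = d · √n - z_{α/2}
z_β = 0.41 · √78 - 3.291
z_β = 0.41 · 8.832 - 3.291
z_β = 0.330

Power = Φ(z_β) = Φ(0.330) ≈ 0.629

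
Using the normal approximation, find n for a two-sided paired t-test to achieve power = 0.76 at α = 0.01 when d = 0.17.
n = 373 pairs

Sample size formula (paired t-test, normal approximation):
n = ((z_{α/2} + z_β) / d)²

z_{α/2} = 2.576 (for α = 0.01, two-sided)
z_β = 0.706 (for power = 0.76)
d = 0.17

n = ((2.576 + 0.706) / 0.17)²
n = (19.306)²
n ≈ 372.72
Round up to the next whole number: n = 373 pairs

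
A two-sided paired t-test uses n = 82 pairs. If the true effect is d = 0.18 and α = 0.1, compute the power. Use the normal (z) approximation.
Power ≈ 0.49

Power calculation (paired t-test, normal approximation):
z_β = d · √n - z_{α/2}
z_β = 0.18 · √82 - 1.645
z_β = 0.18 · 9.055 - 1.645
z_β = -0.015

Power = Φ(z_β) = Φ(-0.015) ≈ 0.494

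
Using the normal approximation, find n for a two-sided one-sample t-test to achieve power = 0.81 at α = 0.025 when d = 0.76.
n = 17

Sample size formula (one-sample t-test, normal approximation):
n = ((z_{α/2} + z_β) / d)²

z_{α/2} = 2.241 (for α = 0.025, two-sided)
z_β = 0.878 (for power = 0.81)
d = 0.76

n = ((2.241 + 0.878) / 0.76)²
n = (4.104)²
n ≈ 16.84
Round up to the next whole number: n = 17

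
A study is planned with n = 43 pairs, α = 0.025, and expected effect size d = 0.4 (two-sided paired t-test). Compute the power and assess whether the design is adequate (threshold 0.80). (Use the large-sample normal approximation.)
Power ≈ 0.65; the study is underpowered (power < 0.80)

Power calculation (paired t-test, normal approximation):
z_β = d · √n - z_{α/2}
z_β = 0.4 · √43 - 2.241
z_β = 0.4 · 6.557 - 2.241
z_β = 0.382

Power = Φ(z_β) = Φ(0.382) ≈ 0.649

Effect size d = 0.4 is small by Cohen's convention (0.2/0.5/0.8).

Threshold: power ≥ 0.80 is conventionally adequate.
Power ≈ 0.65 → the study is underpowered (power < 0.80).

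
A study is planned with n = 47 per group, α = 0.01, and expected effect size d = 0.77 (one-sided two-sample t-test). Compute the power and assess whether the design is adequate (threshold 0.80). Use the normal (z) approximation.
Power ≈ 0.92; the study is adequately powered (power ≥ 0.80)

Power calculation (two-sample t-test, normal approximation):
z_β = d · √(n/2) - z_α
z_β = 0.77 · √(47/2) - 2.326
z_β = 0.77 · 4.848 - 2.326
z_β = 1.406

Power = Φ(z_β) = Φ(1.406) ≈ 0.920

Effect size d = 0.77 is medium by Cohen's convention (0.2/0.5/0.8).

Threshold: power ≥ 0.80 is conventionally adequate.
Power ≈ 0.92 → the study is adequately powered (power ≥ 0.80).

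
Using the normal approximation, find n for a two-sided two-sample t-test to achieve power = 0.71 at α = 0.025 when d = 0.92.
n = 19 per group

Sample size formula (two-sample t-test, normal approximation):
n = 2 · ((z_{α/2} + z_β) / d)²

z_{α/2} = 2.241 (for α = 0.025, two-sided)
z_β = 0.553 (for power = 0.71)
d = 0.92

n = 2 · ((2.241 + 0.553) / 0.92)²
n = 2 · (3.037)²
n ≈ 18.45
Round up to the next whole number: n = 19 per group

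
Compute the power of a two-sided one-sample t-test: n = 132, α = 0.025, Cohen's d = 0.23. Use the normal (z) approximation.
Power ≈ 0.66

Power calculation (one-sample t-test, normal approximation):
z_β = d · √n - z_{α/2}
z_β = 0.23 · √132 - 2.241
z_β = 0.23 · 11.489 - 2.241
z_β = 0.401

Power = Φ(z_β) = Φ(0.401) ≈ 0.656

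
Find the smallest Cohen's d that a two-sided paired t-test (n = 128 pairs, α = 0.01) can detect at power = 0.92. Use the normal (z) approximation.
d ≈ 0.35

Minimum detectable effect (paired t-test, normal approximation):
d = (z_{α/2} + z_β) / √n
d = (2.576 + 1.405) / √128
d = 3.981 / 11.314
d ≈ 0.35

By Cohen's convention (0.2 small / 0.5 medium / 0.8 large): small effect.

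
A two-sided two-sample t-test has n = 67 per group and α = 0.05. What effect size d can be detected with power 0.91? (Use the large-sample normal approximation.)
d ≈ 0.57

Minimum detectable effect (two-sample t-test, normal approximation):
d = (z_{α/2} + z_β) / √(n/2)
d = (1.960 + 1.341) / √(67/2)
d = 3.301 / 5.788
d ≈ 0.57

By Cohen's convention (0.2 small / 0.5 medium / 0.8 large): medium effect.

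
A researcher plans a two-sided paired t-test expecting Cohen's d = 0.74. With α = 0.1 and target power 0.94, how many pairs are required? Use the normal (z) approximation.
n = 19 pairs

Sample size formula (paired t-test, normal approximation):
n = ((z_{α/2} + z_β) / d)²

z_{α/2} = 1.645 (for α = 0.1, two-sided)
z_β = 1.555 (for power = 0.94)
d = 0.74

n = ((1.645 + 1.555) / 0.74)²
n = (4.324)²
n ≈ 18.70
Round up to the next whole number: n = 19 pairs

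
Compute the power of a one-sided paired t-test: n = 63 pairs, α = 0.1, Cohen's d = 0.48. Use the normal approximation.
Power ≈ 0.99

Power calculation (paired t-test, normal approximation):
z_β = d · √n - z_α
z_β = 0.48 · √63 - 1.282
z_β = 0.48 · 7.937 - 1.282
z_β = 2.528

Power = Φ(z_β) = Φ(2.528) ≈ 0.994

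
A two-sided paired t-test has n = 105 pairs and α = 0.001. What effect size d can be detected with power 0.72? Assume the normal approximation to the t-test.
d ≈ 0.38

Minimum detectable effect (paired t-test, normal approximation):
d = (z_{α/2} + z_β) / √n
d = (3.291 + 0.583) / √105
d = 3.873 / 10.247
d ≈ 0.38

By Cohen's convention (0.2 small / 0.5 medium / 0.8 large): small effect.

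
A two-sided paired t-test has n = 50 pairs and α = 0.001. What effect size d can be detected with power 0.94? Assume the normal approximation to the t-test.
d ≈ 0.69

Minimum detectable effect (paired t-test, normal approximation):
d = (z_{α/2} + z_β) / √n
d = (3.291 + 1.555) / √50
d = 4.845 / 7.071
d ≈ 0.69

By Cohen's convention (0.2 small / 0.5 medium / 0.8 large): medium effect.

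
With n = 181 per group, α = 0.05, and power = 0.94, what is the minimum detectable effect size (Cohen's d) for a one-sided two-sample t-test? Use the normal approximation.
d ≈ 0.34

Minimum detectable effect (two-sample t-test, normal approximation):
d = (z_α + z_β) / √(n/2)
d = (1.645 + 1.555) / √(181/2)
d = 3.200 / 9.513
d ≈ 0.34

By Cohen's convention (0.2 small / 0.5 medium / 0.8 large): small effect.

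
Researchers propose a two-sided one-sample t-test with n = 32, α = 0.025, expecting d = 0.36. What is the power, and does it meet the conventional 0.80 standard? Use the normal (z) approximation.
Power ≈ 0.42; the study is underpowered (power < 0.80)

Power calculation (one-sample t-test, normal approximation):
z_β = d · √n - z_{α/2}
z_β = 0.36 · √32 - 2.241
z_β = 0.36 · 5.657 - 2.241
z_β = -0.205

Power = Φ(z_β) = Φ(-0.205) ≈ 0.419

Effect size d = 0.36 is small by Cohen's convention (0.2/0.5/0.8).

Threshold: power ≥ 0.80 is conventionally adequate.
Power ≈ 0.42 → the study is underpowered (power < 0.80).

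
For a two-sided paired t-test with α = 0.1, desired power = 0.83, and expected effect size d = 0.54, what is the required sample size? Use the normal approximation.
n = 24 pairs

Sample size formula (paired t-test, normal approximation):
n = ((z_{α/2} + z_β) / d)²

z_{α/2} = 1.645 (for α = 0.1, two-sided)
z_β = 0.954 (for power = 0.83)
d = 0.54

n = ((1.645 + 0.954) / 0.54)²
n = (4.813)²
n ≈ 23.16
Round up to the next whole number: n = 24 pairs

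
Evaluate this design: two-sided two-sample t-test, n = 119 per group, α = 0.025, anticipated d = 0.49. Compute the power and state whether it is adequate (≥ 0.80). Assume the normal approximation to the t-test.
Power ≈ 0.94; the study is adequately powered (power ≥ 0.80)

Power calculation (two-sample t-test, normal approximation):
z_β = d · √(n/2) - z_{α/2}
z_β = 0.49 · √(119/2) - 2.241
z_β = 0.49 · 7.714 - 2.241
z_β = 1.538

Power = Φ(z_β) = Φ(1.538) ≈ 0.938

Effect size d = 0.49 is small by Cohen's convention (0.2/0.5/0.8).

Threshold: power ≥ 0.80 is conventionally adequate.
Power ≈ 0.94 → the study is adequately powered (power ≥ 0.80).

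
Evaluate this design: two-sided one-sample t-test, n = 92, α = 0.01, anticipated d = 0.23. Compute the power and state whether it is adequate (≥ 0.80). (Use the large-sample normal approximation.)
Power ≈ 0.36; the study is underpowered (power < 0.80)

Power calculation (one-sample t-test, normal approximation):
z_β = d · √n - z_{α/2}
z_β = 0.23 · √92 - 2.576
z_β = 0.23 · 9.592 - 2.576
z_β = -0.370

Power = Φ(z_β) = Φ(-0.370) ≈ 0.356

Effect size d = 0.23 is small by Cohen's convention (0.2/0.5/0.8).

Threshold: power ≥ 0.80 is conventionally adequate.
Power ≈ 0.36 → the study is underpowered (power < 0.80).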